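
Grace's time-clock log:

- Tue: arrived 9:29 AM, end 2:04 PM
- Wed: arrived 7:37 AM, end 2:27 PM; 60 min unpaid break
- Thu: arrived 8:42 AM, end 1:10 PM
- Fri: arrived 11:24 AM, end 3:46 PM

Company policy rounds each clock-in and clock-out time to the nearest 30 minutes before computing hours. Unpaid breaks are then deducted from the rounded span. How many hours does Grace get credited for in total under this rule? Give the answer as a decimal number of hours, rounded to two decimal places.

19.50 hours

Tue: in 9:29 AM→9:30 AM, out 2:04 PM→2:00 PM; 4 h 30 min
Wed: in 7:37 AM→7:30 AM, out 2:27 PM→2:30 PM; 7 h 0 min − 60 min = 6 h 0 min
Thu: in 8:42 AM→8:30 AM, out 1:10 PM→1:00 PM; 4 h 30 min
Fri: in 11:24 AM→11:30 AM, out 3:46 PM→4:00 PM; 4 h 30 min
Total credited: 19 h 30 min.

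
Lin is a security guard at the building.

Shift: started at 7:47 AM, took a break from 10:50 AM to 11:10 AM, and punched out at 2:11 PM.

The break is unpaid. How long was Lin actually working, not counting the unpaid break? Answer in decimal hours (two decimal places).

6.07 hours

Shift: 7:47 AM–2:11 PM = 6 h 24 min; less 20 min break → 6 h 4 min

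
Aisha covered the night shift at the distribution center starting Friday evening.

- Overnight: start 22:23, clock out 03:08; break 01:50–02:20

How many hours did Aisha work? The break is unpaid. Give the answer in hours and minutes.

4 h 15 min

Overnight: 22:23 → midnight = 1 h 37 min; midnight → 03:08 = 3 h 8 min; span 4 h 45 min; less 30 min break → 4 h 15 min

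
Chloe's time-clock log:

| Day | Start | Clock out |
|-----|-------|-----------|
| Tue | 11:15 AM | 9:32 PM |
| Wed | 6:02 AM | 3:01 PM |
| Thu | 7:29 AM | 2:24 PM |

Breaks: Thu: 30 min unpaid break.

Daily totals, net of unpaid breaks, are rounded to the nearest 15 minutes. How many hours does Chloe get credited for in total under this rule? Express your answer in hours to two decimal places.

Tue: 11:15 AM–9:32 PM = 10 h 17 min → rounds to 10 h 15 min
Wed: 6:02 AM–3:01 PM = 8 h 59 min → rounds to 9 h 0 min
Thu: 7:29 AM–2:24 PM = 6 h 55 min − 30 min = 6 h 25 min → rounds to 6 h 30 min
Total credited: 25 h 45 min.

25.75 hours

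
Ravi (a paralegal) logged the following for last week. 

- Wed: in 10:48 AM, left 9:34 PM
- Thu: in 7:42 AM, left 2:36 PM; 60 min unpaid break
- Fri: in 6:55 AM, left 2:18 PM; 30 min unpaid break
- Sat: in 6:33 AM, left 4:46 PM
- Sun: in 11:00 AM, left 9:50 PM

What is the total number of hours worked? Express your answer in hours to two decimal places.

Wed: 10:48 AM–9:34 PM = 10 h 46 min
Thu: 7:42 AM–2:36 PM = 6 h 54 min; less 60 min break → 5 h 54 min
Fri: 6:55 AM–2:18 PM = 7 h 23 min; less 30 min break → 6 h 53 min
Sat: 6:33 AM–4:46 PM = 10 h 13 min
Sun: 11:00 AM–9:50 PM = 10 h 50 min
Total: 10 h 46 min + 5 h 54 min + 6 h 53 min + 10 h 13 min + 10 h 50 min = 44 h 36 min.

44.60 hours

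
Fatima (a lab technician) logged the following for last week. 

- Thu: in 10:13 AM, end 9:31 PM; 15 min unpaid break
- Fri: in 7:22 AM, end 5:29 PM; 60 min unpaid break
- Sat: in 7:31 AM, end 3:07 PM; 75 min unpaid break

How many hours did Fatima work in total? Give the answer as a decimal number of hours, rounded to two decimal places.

Thu: 10:13 AM–9:31 PM = 11 h 18 min; less 15 min break → 11 h 3 min
Fri: 7:22 AM–5:29 PM = 10 h 7 min; less 60 min break → 9 h 7 min
Sat: 7:31 AM–3:07 PM = 7 h 36 min; less 75 min break → 6 h 21 min
Total: 11 h 3 min + 9 h 7 min + 6 h 21 min = 26 h 31 min.

26.52 hours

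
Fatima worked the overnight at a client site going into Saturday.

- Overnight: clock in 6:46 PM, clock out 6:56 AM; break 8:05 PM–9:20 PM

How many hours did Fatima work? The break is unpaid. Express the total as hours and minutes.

10 h 55 min

Overnight: 6:46 PM → midnight = 5 h 14 min; midnight → 6:56 AM = 6 h 56 min; span 12 h 10 min; less 75 min break → 10 h 55 min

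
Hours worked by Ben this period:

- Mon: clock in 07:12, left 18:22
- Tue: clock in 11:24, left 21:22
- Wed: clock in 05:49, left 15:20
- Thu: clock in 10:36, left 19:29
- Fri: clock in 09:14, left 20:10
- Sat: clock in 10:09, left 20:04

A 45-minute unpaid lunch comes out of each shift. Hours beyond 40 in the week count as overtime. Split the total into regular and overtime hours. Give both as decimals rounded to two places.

Mon: 07:12–18:22 = 11 h 10 min; less 45 min break → 10 h 25 min
Tue: 11:24–21:22 = 9 h 58 min; less 45 min break → 9 h 13 min
Wed: 05:49–15:20 = 9 h 31 min; less 45 min break → 8 h 46 min
Thu: 10:36–19:29 = 8 h 53 min; less 45 min break → 8 h 8 min
Fri: 09:14–20:10 = 10 h 56 min; less 45 min break → 10 h 11 min
Sat: 10:09–20:04 = 9 h 55 min; less 45 min break → 9 h 10 min
Total worked: 55 h 53 min = 55.88 h.
Threshold 40 h → overtime 15 h 53 min, regular 40 h 0 min.

Regular 40.00 hours, overtime 15.88 hours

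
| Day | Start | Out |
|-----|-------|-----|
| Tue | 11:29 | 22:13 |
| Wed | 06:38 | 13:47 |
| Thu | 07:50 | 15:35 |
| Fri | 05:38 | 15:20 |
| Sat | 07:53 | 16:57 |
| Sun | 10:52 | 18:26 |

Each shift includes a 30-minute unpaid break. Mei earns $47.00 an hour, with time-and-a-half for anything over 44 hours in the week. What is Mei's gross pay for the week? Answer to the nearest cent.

$2418.15

Tue: 11:29–22:13 = 10 h 44 min; less 30 min break → 10 h 14 min
Wed: 06:38–13:47 = 7 h 9 min; less 30 min break → 6 h 39 min
Thu: 07:50–15:35 = 7 h 45 min; less 30 min break → 7 h 15 min
Fri: 05:38–15:20 = 9 h 42 min; less 30 min break → 9 h 12 min
Sat: 07:53–16:57 = 9 h 4 min; less 30 min break → 8 h 34 min
Sun: 10:52–18:26 = 7 h 34 min; less 30 min break → 7 h 4 min
Total worked: 48 h 58 min = 2938 min.
Regular 44 h 0 min = 2640 min at $47.00/h; overtime 4 h 58 min = 298 min at $70.50/h.
Pay = (2640 × $47.00 + 298 × $70.50) ÷ 60 = $2418.15.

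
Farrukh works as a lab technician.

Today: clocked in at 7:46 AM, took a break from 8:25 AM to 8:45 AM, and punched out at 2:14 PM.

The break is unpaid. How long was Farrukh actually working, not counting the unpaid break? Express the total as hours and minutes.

Today: 7:46 AM–2:14 PM = 6 h 28 min; less 20 min break → 6 h 8 min

6 h 8 min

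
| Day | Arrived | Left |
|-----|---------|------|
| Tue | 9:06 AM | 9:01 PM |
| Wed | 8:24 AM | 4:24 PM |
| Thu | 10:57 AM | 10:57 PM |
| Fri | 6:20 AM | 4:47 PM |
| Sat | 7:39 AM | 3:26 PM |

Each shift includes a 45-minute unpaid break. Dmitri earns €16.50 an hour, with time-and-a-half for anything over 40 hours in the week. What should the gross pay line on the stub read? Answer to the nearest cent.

Tue: 9:06 AM–9:01 PM = 11 h 55 min; less 45 min break → 11 h 10 min
Wed: 8:24 AM–4:24 PM = 8 h 0 min; less 45 min break → 7 h 15 min
Thu: 10:57 AM–10:57 PM = 12 h 0 min; less 45 min break → 11 h 15 min
Fri: 6:20 AM–4:47 PM = 10 h 27 min; less 45 min break → 9 h 42 min
Sat: 7:39 AM–3:26 PM = 7 h 47 min; less 45 min break → 7 h 2 min
Total worked: 46 h 24 min = 2784 min.
Regular 40 h 0 min = 2400 min at €16.50/h; overtime 6 h 24 min = 384 min at €24.75/h.
Pay = (2400 × €16.50 + 384 × €24.75) ÷ 60 = €818.40.

€818.40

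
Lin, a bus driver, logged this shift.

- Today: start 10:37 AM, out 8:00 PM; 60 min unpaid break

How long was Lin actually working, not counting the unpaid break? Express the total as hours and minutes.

8 h 23 min

Today: 10:37 AM–8:00 PM = 9 h 23 min; less 60 min break → 8 h 23 min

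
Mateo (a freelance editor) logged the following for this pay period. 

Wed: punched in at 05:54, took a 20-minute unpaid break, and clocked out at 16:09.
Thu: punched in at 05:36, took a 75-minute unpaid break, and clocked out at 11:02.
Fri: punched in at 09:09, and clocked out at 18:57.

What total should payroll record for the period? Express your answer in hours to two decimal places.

23.90 hours

Wed: 05:54–16:09 = 10 h 15 min; less 20 min break → 9 h 55 min
Thu: 05:36–11:02 = 5 h 26 min; less 75 min break → 4 h 11 min
Fri: 09:09–18:57 = 9 h 48 min
Total: 9 h 55 min + 4 h 11 min + 9 h 48 min = 23 h 54 min.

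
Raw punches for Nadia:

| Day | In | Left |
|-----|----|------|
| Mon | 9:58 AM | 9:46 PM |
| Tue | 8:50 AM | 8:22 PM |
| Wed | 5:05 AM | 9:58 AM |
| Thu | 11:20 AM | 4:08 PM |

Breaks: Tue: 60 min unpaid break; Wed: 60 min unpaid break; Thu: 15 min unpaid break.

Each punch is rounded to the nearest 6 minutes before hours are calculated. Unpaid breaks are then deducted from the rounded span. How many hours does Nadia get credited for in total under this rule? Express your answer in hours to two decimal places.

Mon: in 9:58 AM→10:00 AM, out 9:46 PM→9:48 PM; 11 h 48 min
Tue: in 8:50 AM→8:48 AM, out 8:22 PM→8:24 PM; 11 h 36 min − 60 min = 10 h 36 min
Wed: in 5:05 AM→5:06 AM, out 9:58 AM→10:00 AM; 4 h 54 min − 60 min = 3 h 54 min
Thu: in 11:20 AM→11:18 AM, out 4:08 PM→4:06 PM; 4 h 48 min − 15 min = 4 h 33 min
Total credited: 30 h 51 min.

30.85 hours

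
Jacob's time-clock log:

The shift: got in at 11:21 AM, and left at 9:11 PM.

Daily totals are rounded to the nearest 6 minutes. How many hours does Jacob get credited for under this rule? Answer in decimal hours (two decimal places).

9.80 hours

The shift: 11:21 AM–9:11 PM = 9 h 50 min → rounds to 9 h 48 min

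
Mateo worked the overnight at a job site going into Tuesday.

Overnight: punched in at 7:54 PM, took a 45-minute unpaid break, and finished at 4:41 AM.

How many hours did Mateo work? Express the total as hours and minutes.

Overnight: 7:54 PM → midnight = 4 h 6 min; midnight → 4:41 AM = 4 h 41 min; span 8 h 47 min; less 45 min break → 8 h 2 min

8 h 2 min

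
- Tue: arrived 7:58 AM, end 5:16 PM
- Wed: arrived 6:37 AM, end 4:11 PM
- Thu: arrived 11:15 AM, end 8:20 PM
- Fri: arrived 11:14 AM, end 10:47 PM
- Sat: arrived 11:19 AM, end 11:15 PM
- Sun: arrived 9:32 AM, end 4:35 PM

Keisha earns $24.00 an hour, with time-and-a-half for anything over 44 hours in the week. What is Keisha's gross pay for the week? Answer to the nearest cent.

$1577.40

Tue: 7:58 AM–5:16 PM = 9 h 18 min
Wed: 6:37 AM–4:11 PM = 9 h 34 min
Thu: 11:15 AM–8:20 PM = 9 h 5 min
Fri: 11:14 AM–10:47 PM = 11 h 33 min
Sat: 11:19 AM–11:15 PM = 11 h 56 min
Sun: 9:32 AM–4:35 PM = 7 h 3 min
Total worked: 58 h 29 min = 3509 min.
Regular 44 h 0 min = 2640 min at $24.00/h; overtime 14 h 29 min = 869 min at $36.00/h.
Pay = (2640 × $24.00 + 869 × $36.00) ÷ 60 = $1577.40.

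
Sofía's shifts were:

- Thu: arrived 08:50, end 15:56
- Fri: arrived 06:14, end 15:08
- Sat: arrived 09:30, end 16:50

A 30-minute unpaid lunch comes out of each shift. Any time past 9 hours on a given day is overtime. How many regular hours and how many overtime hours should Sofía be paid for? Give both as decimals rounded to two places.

Regular 21.83 hours, overtime 0.00 hours

Thu: 08:50–15:56 = 7 h 6 min; less 30 min break → 6 h 36 min
Fri: 06:14–15:08 = 8 h 54 min; less 30 min break → 8 h 24 min
Sat: 09:30–16:50 = 7 h 20 min; less 30 min break → 6 h 50 min
Thu reg 6 h 36 min / OT 0 h 0 min; Fri reg 8 h 24 min / OT 0 h 0 min; Sat reg 6 h 50 min / OT 0 h 0 min.
Totals: regular 21 h 50 min, overtime 0 h 0 min.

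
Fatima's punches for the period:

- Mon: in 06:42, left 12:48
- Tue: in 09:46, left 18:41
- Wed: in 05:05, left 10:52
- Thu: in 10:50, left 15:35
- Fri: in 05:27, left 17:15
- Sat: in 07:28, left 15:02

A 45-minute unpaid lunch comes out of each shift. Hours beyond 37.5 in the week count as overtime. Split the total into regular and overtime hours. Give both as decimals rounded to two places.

Mon: 06:42–12:48 = 6 h 6 min; less 45 min break → 5 h 21 min
Tue: 09:46–18:41 = 8 h 55 min; less 45 min break → 8 h 10 min
Wed: 05:05–10:52 = 5 h 47 min; less 45 min break → 5 h 2 min
Thu: 10:50–15:35 = 4 h 45 min; less 45 min break → 4 h 0 min
Fri: 05:27–17:15 = 11 h 48 min; less 45 min break → 11 h 3 min
Sat: 07:28–15:02 = 7 h 34 min; less 45 min break → 6 h 49 min
Total worked: 40 h 25 min = 40.42 h.
Threshold 37.5 h → overtime 2 h 55 min, regular 37 h 30 min.

Regular 37.50 hours, overtime 2.92 hours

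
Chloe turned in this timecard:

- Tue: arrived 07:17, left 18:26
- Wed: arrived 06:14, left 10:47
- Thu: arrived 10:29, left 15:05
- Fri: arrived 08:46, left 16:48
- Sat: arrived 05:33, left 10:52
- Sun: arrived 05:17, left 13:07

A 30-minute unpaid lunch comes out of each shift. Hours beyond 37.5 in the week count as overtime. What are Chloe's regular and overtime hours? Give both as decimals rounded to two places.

Tue: 07:17–18:26 = 11 h 9 min; less 30 min break → 10 h 39 min
Wed: 06:14–10:47 = 4 h 33 min; less 30 min break → 4 h 3 min
Thu: 10:29–15:05 = 4 h 36 min; less 30 min break → 4 h 6 min
Fri: 08:46–16:48 = 8 h 2 min; less 30 min break → 7 h 32 min
Sat: 05:33–10:52 = 5 h 19 min; less 30 min break → 4 h 49 min
Sun: 05:17–13:07 = 7 h 50 min; less 30 min break → 7 h 20 min
Total worked: 38 h 29 min = 38.48 h.
Threshold 37.5 h → overtime 0 h 59 min, regular 37 h 30 min.

Regular 37.50 hours, overtime 0.98 hours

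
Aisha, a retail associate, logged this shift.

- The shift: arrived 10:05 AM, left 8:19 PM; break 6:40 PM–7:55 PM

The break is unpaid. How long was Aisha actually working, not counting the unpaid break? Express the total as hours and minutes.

The shift: 10:05 AM–8:19 PM = 10 h 14 min; less 75 min break → 8 h 59 min

8 h 59 min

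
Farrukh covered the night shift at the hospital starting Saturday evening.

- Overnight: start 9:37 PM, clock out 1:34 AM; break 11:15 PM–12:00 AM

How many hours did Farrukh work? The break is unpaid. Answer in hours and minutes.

Overnight: 9:37 PM → midnight = 2 h 23 min; midnight → 1:34 AM = 1 h 34 min; span 3 h 57 min; less 45 min break → 3 h 12 min

3 h 12 min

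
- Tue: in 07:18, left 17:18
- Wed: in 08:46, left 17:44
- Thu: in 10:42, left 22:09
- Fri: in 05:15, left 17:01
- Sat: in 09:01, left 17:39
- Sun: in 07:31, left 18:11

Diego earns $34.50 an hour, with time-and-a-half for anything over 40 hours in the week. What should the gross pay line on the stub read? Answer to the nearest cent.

Tue: 07:18–17:18 = 10 h 0 min
Wed: 08:46–17:44 = 8 h 58 min
Thu: 10:42–22:09 = 11 h 27 min
Fri: 05:15–17:01 = 11 h 46 min
Sat: 09:01–17:39 = 8 h 38 min
Sun: 07:31–18:11 = 10 h 40 min
Total worked: 61 h 29 min = 3689 min.
Regular 40 h 0 min = 2400 min at $34.50/h; overtime 21 h 29 min = 1289 min at $51.75/h.
Pay = (2400 × $34.50 + 1289 × $51.75) ÷ 60 = $2491.76.

$2491.76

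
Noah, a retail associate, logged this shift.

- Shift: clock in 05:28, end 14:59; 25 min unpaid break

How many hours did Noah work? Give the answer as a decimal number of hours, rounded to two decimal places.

9.10 hours

Shift: 05:28–14:59 = 9 h 31 min; less 25 min break → 9 h 6 min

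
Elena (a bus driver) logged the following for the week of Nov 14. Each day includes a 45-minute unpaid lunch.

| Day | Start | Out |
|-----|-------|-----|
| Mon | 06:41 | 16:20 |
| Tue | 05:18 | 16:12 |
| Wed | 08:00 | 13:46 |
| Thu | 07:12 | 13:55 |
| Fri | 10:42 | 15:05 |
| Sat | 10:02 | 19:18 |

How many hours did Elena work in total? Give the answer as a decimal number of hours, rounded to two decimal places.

Mon: 06:41–16:20 = 9 h 39 min; less 45 min break → 8 h 54 min
Tue: 05:18–16:12 = 10 h 54 min; less 45 min break → 10 h 9 min
Wed: 08:00–13:46 = 5 h 46 min; less 45 min break → 5 h 1 min
Thu: 07:12–13:55 = 6 h 43 min; less 45 min break → 5 h 58 min
Fri: 10:42–15:05 = 4 h 23 min; less 45 min break → 3 h 38 min
Sat: 10:02–19:18 = 9 h 16 min; less 45 min break → 8 h 31 min
Total: 8 h 54 min + 10 h 9 min + 5 h 1 min + 5 h 58 min + 3 h 38 min + 8 h 31 min = 42 h 11 min.

42.18 hours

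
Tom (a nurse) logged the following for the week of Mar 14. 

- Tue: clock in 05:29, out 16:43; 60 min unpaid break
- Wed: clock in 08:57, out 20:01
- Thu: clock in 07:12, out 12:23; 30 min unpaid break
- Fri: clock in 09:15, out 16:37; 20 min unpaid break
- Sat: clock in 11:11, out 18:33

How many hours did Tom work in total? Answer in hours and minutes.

Tue: 05:29–16:43 = 11 h 14 min; less 60 min break → 10 h 14 min
Wed: 08:57–20:01 = 11 h 4 min
Thu: 07:12–12:23 = 5 h 11 min; less 30 min break → 4 h 41 min
Fri: 09:15–16:37 = 7 h 22 min; less 20 min break → 7 h 2 min
Sat: 11:11–18:33 = 7 h 22 min
Total: 10 h 14 min + 11 h 4 min + 4 h 41 min + 7 h 2 min + 7 h 22 min = 40 h 23 min.

40 h 23 min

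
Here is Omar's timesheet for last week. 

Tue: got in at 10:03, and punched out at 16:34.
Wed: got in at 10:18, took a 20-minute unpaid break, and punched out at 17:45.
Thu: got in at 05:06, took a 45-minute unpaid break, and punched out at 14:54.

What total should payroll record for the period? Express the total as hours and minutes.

22 h 41 min

Tue: 10:03–16:34 = 6 h 31 min
Wed: 10:18–17:45 = 7 h 27 min; less 20 min break → 7 h 7 min
Thu: 05:06–14:54 = 9 h 48 min; less 45 min break → 9 h 3 min
Total: 6 h 31 min + 7 h 7 min + 9 h 3 min = 22 h 41 min.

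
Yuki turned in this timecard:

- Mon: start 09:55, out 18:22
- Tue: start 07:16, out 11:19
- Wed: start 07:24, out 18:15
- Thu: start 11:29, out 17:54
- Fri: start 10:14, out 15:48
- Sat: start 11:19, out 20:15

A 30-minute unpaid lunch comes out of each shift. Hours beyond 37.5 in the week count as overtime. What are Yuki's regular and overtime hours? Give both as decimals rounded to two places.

Regular 37.50 hours, overtime 3.77 hours

Mon: 09:55–18:22 = 8 h 27 min; less 30 min break → 7 h 57 min
Tue: 07:16–11:19 = 4 h 3 min; less 30 min break → 3 h 33 min
Wed: 07:24–18:15 = 10 h 51 min; less 30 min break → 10 h 21 min
Thu: 11:29–17:54 = 6 h 25 min; less 30 min break → 5 h 55 min
Fri: 10:14–15:48 = 5 h 34 min; less 30 min break → 5 h 4 min
Sat: 11:19–20:15 = 8 h 56 min; less 30 min break → 8 h 26 min
Total worked: 41 h 16 min = 41.27 h.
Threshold 37.5 h → overtime 3 h 46 min, regular 37 h 30 min.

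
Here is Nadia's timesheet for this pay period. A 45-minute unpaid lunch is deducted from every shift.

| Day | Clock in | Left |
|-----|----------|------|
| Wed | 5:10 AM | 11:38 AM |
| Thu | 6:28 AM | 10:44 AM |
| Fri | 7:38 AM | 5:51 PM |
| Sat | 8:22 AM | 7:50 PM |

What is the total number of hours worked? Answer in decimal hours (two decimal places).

Wed: 5:10 AM–11:38 AM = 6 h 28 min; less 45 min break → 5 h 43 min
Thu: 6:28 AM–10:44 AM = 4 h 16 min; less 45 min break → 3 h 31 min
Fri: 7:38 AM–5:51 PM = 10 h 13 min; less 45 min break → 9 h 28 min
Sat: 8:22 AM–7:50 PM = 11 h 28 min; less 45 min break → 10 h 43 min
Total: 5 h 43 min + 3 h 31 min + 9 h 28 min + 10 h 43 min = 29 h 25 min.

29.42 hours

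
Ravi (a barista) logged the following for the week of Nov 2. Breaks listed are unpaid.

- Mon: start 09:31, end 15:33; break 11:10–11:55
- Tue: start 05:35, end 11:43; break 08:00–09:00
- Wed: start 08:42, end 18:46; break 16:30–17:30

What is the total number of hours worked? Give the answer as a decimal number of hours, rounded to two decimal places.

19.48 hours

Mon: 09:31–15:33 = 6 h 2 min; less 45 min break → 5 h 17 min
Tue: 05:35–11:43 = 6 h 8 min; less 60 min break → 5 h 8 min
Wed: 08:42–18:46 = 10 h 4 min; less 60 min break → 9 h 4 min
Total: 5 h 17 min + 5 h 8 min + 9 h 4 min = 19 h 29 min.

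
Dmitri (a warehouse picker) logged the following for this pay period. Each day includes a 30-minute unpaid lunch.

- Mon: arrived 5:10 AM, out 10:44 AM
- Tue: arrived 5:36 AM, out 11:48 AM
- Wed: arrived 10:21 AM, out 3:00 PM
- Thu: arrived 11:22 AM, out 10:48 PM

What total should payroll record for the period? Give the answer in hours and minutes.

25 h 51 min

Mon: 5:10 AM–10:44 AM = 5 h 34 min; less 30 min break → 5 h 4 min
Tue: 5:36 AM–11:48 AM = 6 h 12 min; less 30 min break → 5 h 42 min
Wed: 10:21 AM–3:00 PM = 4 h 39 min; less 30 min break → 4 h 9 min
Thu: 11:22 AM–10:48 PM = 11 h 26 min; less 30 min break → 10 h 56 min
Total: 5 h 4 min + 5 h 42 min + 4 h 9 min + 10 h 56 min = 25 h 51 min.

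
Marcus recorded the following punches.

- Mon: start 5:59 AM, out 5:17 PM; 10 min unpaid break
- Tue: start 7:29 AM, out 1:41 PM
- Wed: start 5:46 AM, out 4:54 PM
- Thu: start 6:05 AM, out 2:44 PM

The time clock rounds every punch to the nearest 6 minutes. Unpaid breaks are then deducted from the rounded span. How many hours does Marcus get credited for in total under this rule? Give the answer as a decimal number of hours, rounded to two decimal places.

37.03 hours

Mon: in 5:59 AM→6:00 AM, out 5:17 PM→5:18 PM; 11 h 18 min − 10 min = 11 h 8 min
Tue: in 7:29 AM→7:30 AM, out 1:41 PM→1:42 PM; 6 h 12 min
Wed: in 5:46 AM→5:48 AM, out 4:54 PM→4:54 PM; 11 h 6 min
Thu: in 6:05 AM→6:06 AM, out 2:44 PM→2:42 PM; 8 h 36 min
Total credited: 37 h 2 min.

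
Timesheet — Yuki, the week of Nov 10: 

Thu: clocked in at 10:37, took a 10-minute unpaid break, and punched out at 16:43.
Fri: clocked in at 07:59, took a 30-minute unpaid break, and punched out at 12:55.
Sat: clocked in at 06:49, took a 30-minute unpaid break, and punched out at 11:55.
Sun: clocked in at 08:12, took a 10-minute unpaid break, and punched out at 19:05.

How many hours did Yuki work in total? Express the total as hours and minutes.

25 h 41 min

Thu: 10:37–16:43 = 6 h 6 min; less 10 min break → 5 h 56 min
Fri: 07:59–12:55 = 4 h 56 min; less 30 min break → 4 h 26 min
Sat: 06:49–11:55 = 5 h 6 min; less 30 min break → 4 h 36 min
Sun: 08:12–19:05 = 10 h 53 min; less 10 min break → 10 h 43 min
Total: 5 h 56 min + 4 h 26 min + 4 h 36 min + 10 h 43 min = 25 h 41 min.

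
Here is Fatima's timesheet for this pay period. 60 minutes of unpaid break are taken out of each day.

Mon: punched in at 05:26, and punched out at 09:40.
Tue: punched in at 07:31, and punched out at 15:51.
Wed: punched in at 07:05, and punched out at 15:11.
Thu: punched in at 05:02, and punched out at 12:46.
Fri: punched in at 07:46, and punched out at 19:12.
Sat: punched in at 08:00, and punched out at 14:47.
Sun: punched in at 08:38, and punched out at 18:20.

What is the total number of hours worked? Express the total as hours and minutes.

49 h 19 min

Mon: 05:26–09:40 = 4 h 14 min; less 60 min break → 3 h 14 min
Tue: 07:31–15:51 = 8 h 20 min; less 60 min break → 7 h 20 min
Wed: 07:05–15:11 = 8 h 6 min; less 60 min break → 7 h 6 min
Thu: 05:02–12:46 = 7 h 44 min; less 60 min break → 6 h 44 min
Fri: 07:46–19:12 = 11 h 26 min; less 60 min break → 10 h 26 min
Sat: 08:00–14:47 = 6 h 47 min; less 60 min break → 5 h 47 min
Sun: 08:38–18:20 = 9 h 42 min; less 60 min break → 8 h 42 min
Total: 3 h 14 min + 7 h 20 min + 7 h 6 min + 6 h 44 min + 10 h 26 min + 5 h 47 min + 8 h 42 min = 49 h 19 min.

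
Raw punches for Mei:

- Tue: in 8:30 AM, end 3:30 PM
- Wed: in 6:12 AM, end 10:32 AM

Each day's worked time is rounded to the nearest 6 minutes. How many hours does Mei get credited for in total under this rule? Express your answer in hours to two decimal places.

Tue: 8:30 AM–3:30 PM = 7 h 0 min → rounds to 7 h 0 min
Wed: 6:12 AM–10:32 AM = 4 h 20 min → rounds to 4 h 18 min
Total credited: 11 h 18 min.

11.30 hours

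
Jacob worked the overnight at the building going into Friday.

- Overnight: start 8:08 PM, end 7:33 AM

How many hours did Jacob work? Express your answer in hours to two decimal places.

Overnight: 8:08 PM → midnight = 3 h 52 min; midnight → 7:33 AM = 7 h 33 min; span 11 h 25 min

11.42 hours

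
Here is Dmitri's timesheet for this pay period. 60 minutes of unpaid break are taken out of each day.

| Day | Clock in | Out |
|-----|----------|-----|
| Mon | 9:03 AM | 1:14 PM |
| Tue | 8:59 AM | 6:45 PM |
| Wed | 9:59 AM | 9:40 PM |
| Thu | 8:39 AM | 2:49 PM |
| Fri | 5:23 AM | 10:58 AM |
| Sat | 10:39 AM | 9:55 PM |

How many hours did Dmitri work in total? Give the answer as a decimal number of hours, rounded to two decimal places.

Mon: 9:03 AM–1:14 PM = 4 h 11 min; less 60 min break → 3 h 11 min
Tue: 8:59 AM–6:45 PM = 9 h 46 min; less 60 min break → 8 h 46 min
Wed: 9:59 AM–9:40 PM = 11 h 41 min; less 60 min break → 10 h 41 min
Thu: 8:39 AM–2:49 PM = 6 h 10 min; less 60 min break → 5 h 10 min
Fri: 5:23 AM–10:58 AM = 5 h 35 min; less 60 min break → 4 h 35 min
Sat: 10:39 AM–9:55 PM = 11 h 16 min; less 60 min break → 10 h 16 min
Total: 3 h 11 min + 8 h 46 min + 10 h 41 min + 5 h 10 min + 4 h 35 min + 10 h 16 min = 42 h 39 min.

42.65 hours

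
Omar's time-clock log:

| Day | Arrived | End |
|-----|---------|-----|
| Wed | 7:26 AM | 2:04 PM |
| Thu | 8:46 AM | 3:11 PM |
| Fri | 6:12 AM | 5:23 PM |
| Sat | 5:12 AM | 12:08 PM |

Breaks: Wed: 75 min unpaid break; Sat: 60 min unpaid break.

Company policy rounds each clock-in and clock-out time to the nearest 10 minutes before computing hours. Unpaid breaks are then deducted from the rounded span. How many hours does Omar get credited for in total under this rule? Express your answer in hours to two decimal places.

28.75 hours

Wed: in 7:26 AM→7:30 AM, out 2:04 PM→2:00 PM; 6 h 30 min − 75 min = 5 h 15 min
Thu: in 8:46 AM→8:50 AM, out 3:11 PM→3:10 PM; 6 h 20 min
Fri: in 6:12 AM→6:10 AM, out 5:23 PM→5:20 PM; 11 h 10 min
Sat: in 5:12 AM→5:10 AM, out 12:08 PM→12:10 PM; 7 h 0 min − 60 min = 6 h 0 min
Total credited: 28 h 45 min.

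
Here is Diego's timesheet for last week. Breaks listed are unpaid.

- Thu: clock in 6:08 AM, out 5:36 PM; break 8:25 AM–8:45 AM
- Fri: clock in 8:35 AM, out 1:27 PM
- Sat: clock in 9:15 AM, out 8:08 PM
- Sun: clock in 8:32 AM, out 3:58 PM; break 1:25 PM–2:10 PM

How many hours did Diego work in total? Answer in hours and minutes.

33 h 34 min

Thu: 6:08 AM–5:36 PM = 11 h 28 min; less 20 min break → 11 h 8 min
Fri: 8:35 AM–1:27 PM = 4 h 52 min
Sat: 9:15 AM–8:08 PM = 10 h 53 min
Sun: 8:32 AM–3:58 PM = 7 h 26 min; less 45 min break → 6 h 41 min
Total: 11 h 8 min + 4 h 52 min + 10 h 53 min + 6 h 41 min = 33 h 34 min.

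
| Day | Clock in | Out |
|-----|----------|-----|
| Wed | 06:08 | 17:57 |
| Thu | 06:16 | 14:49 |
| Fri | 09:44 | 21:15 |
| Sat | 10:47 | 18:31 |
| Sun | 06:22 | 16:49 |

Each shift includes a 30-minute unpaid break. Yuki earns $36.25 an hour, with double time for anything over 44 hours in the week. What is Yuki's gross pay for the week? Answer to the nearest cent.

$1853.58

Wed: 06:08–17:57 = 11 h 49 min; less 30 min break → 11 h 19 min
Thu: 06:16–14:49 = 8 h 33 min; less 30 min break → 8 h 3 min
Fri: 09:44–21:15 = 11 h 31 min; less 30 min break → 11 h 1 min
Sat: 10:47–18:31 = 7 h 44 min; less 30 min break → 7 h 14 min
Sun: 06:22–16:49 = 10 h 27 min; less 30 min break → 9 h 57 min
Total worked: 47 h 34 min = 2854 min.
Regular 44 h 0 min = 2640 min at $36.25/h; overtime 3 h 34 min = 214 min at $72.50/h.
Pay = (2640 × $36.25 + 214 × $72.50) ÷ 60 = $1853.58.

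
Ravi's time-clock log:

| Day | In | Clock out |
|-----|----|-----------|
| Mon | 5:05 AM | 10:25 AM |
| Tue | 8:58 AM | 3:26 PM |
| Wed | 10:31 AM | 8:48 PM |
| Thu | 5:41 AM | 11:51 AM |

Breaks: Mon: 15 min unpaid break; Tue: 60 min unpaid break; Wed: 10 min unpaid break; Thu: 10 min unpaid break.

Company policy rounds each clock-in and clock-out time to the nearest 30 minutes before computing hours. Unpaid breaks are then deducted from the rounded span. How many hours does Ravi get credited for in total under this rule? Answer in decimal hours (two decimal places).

Mon: in 5:05 AM→5:00 AM, out 10:25 AM→10:30 AM; 5 h 30 min − 15 min = 5 h 15 min
Tue: in 8:58 AM→9:00 AM, out 3:26 PM→3:30 PM; 6 h 30 min − 60 min = 5 h 30 min
Wed: in 10:31 AM→10:30 AM, out 8:48 PM→9:00 PM; 10 h 30 min − 10 min = 10 h 20 min
Thu: in 5:41 AM→5:30 AM, out 11:51 AM→12:00 PM; 6 h 30 min − 10 min = 6 h 20 min
Total credited: 27 h 25 min.

27.42 hours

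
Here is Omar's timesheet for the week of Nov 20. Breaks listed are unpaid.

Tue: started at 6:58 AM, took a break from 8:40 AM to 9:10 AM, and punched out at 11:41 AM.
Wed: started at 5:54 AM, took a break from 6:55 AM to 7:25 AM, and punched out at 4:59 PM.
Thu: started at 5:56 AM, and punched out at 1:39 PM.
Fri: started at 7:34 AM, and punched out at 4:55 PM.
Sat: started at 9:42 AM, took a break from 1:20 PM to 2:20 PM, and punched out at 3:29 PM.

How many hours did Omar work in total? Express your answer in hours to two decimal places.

Tue: 6:58 AM–11:41 AM = 4 h 43 min; less 30 min break → 4 h 13 min
Wed: 5:54 AM–4:59 PM = 11 h 5 min; less 30 min break → 10 h 35 min
Thu: 5:56 AM–1:39 PM = 7 h 43 min
Fri: 7:34 AM–4:55 PM = 9 h 21 min
Sat: 9:42 AM–3:29 PM = 5 h 47 min; less 60 min break → 4 h 47 min
Total: 4 h 13 min + 10 h 35 min + 7 h 43 min + 9 h 21 min + 4 h 47 min = 36 h 39 min.

36.65 hours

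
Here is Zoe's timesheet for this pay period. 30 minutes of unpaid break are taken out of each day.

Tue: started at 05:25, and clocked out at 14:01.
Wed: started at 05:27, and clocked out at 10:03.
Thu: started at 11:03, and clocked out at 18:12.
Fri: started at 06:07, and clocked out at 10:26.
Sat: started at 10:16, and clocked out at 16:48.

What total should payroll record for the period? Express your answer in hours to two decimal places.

Tue: 05:25–14:01 = 8 h 36 min; less 30 min break → 8 h 6 min
Wed: 05:27–10:03 = 4 h 36 min; less 30 min break → 4 h 6 min
Thu: 11:03–18:12 = 7 h 9 min; less 30 min break → 6 h 39 min
Fri: 06:07–10:26 = 4 h 19 min; less 30 min break → 3 h 49 min
Sat: 10:16–16:48 = 6 h 32 min; less 30 min break → 6 h 2 min
Total: 8 h 6 min + 4 h 6 min + 6 h 39 min + 3 h 49 min + 6 h 2 min = 28 h 42 min.

28.70 hours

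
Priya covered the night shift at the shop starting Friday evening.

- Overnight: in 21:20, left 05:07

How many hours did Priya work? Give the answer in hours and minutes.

7 h 47 min

Overnight: 21:20 → midnight = 2 h 40 min; midnight → 05:07 = 5 h 7 min; span 7 h 47 min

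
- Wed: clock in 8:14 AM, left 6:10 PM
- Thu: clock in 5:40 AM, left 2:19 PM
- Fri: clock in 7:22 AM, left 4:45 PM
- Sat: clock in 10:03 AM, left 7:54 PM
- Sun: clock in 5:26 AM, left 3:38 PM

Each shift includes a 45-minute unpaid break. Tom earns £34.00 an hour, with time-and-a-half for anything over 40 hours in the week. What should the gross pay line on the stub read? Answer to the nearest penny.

£1577.60

Wed: 8:14 AM–6:10 PM = 9 h 56 min; less 45 min break → 9 h 11 min
Thu: 5:40 AM–2:19 PM = 8 h 39 min; less 45 min break → 7 h 54 min
Fri: 7:22 AM–4:45 PM = 9 h 23 min; less 45 min break → 8 h 38 min
Sat: 10:03 AM–7:54 PM = 9 h 51 min; less 45 min break → 9 h 6 min
Sun: 5:26 AM–3:38 PM = 10 h 12 min; less 45 min break → 9 h 27 min
Total worked: 44 h 16 min = 2656 min.
Regular 40 h 0 min = 2400 min at £34.00/h; overtime 4 h 16 min = 256 min at £51.00/h.
Pay = (2400 × £34.00 + 256 × £51.00) ÷ 60 = £1577.60.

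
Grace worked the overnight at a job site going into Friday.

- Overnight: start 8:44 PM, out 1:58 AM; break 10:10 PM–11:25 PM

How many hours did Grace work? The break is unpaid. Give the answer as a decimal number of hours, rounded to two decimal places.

Overnight: 8:44 PM → midnight = 3 h 16 min; midnight → 1:58 AM = 1 h 58 min; span 5 h 14 min; less 75 min break → 3 h 59 min

3.98 hours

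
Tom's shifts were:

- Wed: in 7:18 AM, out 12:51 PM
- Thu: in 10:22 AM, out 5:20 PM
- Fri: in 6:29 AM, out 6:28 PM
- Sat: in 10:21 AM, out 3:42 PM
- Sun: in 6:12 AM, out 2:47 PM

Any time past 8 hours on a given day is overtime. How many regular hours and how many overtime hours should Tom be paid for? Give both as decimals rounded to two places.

Wed: 7:18 AM–12:51 PM = 5 h 33 min
Thu: 10:22 AM–5:20 PM = 6 h 58 min
Fri: 6:29 AM–6:28 PM = 11 h 59 min
Sat: 10:21 AM–3:42 PM = 5 h 21 min
Sun: 6:12 AM–2:47 PM = 8 h 35 min
Wed reg 5 h 33 min / OT 0 h 0 min; Thu reg 6 h 58 min / OT 0 h 0 min; Fri reg 8 h 0 min / OT 3 h 59 min; Sat reg 5 h 21 min / OT 0 h 0 min; Sun reg 8 h 0 min / OT 0 h 35 min.
Totals: regular 33 h 52 min, overtime 4 h 34 min.

Regular 33.87 hours, overtime 4.57 hours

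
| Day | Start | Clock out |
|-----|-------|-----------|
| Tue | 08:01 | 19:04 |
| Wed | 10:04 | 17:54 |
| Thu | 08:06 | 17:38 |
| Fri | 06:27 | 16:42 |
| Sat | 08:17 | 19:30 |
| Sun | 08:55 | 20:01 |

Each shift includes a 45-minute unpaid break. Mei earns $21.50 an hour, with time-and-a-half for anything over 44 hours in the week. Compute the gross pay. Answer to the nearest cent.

$1348.59

Tue: 08:01–19:04 = 11 h 3 min; less 45 min break → 10 h 18 min
Wed: 10:04–17:54 = 7 h 50 min; less 45 min break → 7 h 5 min
Thu: 08:06–17:38 = 9 h 32 min; less 45 min break → 8 h 47 min
Fri: 06:27–16:42 = 10 h 15 min; less 45 min break → 9 h 30 min
Sat: 08:17–19:30 = 11 h 13 min; less 45 min break → 10 h 28 min
Sun: 08:55–20:01 = 11 h 6 min; less 45 min break → 10 h 21 min
Total worked: 56 h 29 min = 3389 min.
Regular 44 h 0 min = 2640 min at $21.50/h; overtime 12 h 29 min = 749 min at $32.25/h.
Pay = (2640 × $21.50 + 749 × $32.25) ÷ 60 = $1348.59.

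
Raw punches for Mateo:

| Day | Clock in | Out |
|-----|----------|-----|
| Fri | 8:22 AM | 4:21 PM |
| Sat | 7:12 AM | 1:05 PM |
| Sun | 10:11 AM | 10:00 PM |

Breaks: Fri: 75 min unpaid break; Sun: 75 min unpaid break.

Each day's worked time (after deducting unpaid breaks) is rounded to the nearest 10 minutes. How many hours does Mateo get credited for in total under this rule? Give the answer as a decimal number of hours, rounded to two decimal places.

Fri: 8:22 AM–4:21 PM = 7 h 59 min − 75 min = 6 h 44 min → rounds to 6 h 40 min
Sat: 7:12 AM–1:05 PM = 5 h 53 min → rounds to 5 h 50 min
Sun: 10:11 AM–10:00 PM = 11 h 49 min − 75 min = 10 h 34 min → rounds to 10 h 30 min
Total credited: 23 h 0 min.

23.00 hours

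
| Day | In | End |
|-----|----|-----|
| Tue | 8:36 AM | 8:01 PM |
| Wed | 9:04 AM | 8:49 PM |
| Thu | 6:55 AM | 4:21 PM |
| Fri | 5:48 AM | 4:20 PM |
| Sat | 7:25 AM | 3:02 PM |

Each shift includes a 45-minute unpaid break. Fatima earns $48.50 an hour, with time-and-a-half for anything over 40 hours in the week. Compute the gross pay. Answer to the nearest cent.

$2449.25

Tue: 8:36 AM–8:01 PM = 11 h 25 min; less 45 min break → 10 h 40 min
Wed: 9:04 AM–8:49 PM = 11 h 45 min; less 45 min break → 11 h 0 min
Thu: 6:55 AM–4:21 PM = 9 h 26 min; less 45 min break → 8 h 41 min
Fri: 5:48 AM–4:20 PM = 10 h 32 min; less 45 min break → 9 h 47 min
Sat: 7:25 AM–3:02 PM = 7 h 37 min; less 45 min break → 6 h 52 min
Total worked: 47 h 0 min = 2820 min.
Regular 40 h 0 min = 2400 min at $48.50/h; overtime 7 h 0 min = 420 min at $72.75/h.
Pay = (2400 × $48.50 + 420 × $72.75) ÷ 60 = $2449.25.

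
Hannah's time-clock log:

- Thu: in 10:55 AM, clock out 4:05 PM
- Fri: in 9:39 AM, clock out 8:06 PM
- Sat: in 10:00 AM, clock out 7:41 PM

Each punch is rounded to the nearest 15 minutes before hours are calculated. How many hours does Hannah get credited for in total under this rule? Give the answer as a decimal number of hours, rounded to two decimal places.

25.00 hours

Thu: in 10:55 AM→11:00 AM, out 4:05 PM→4:00 PM; 5 h 0 min
Fri: in 9:39 AM→9:45 AM, out 8:06 PM→8:00 PM; 10 h 15 min
Sat: in 10:00 AM→10:00 AM, out 7:41 PM→7:45 PM; 9 h 45 min
Total credited: 25 h 0 min.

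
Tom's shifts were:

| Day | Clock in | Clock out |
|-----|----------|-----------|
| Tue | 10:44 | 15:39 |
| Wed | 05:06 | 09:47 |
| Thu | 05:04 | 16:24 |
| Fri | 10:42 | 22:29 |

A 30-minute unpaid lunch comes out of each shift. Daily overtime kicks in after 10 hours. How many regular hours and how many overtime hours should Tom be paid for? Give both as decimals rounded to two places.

Regular 28.60 hours, overtime 2.12 hours

Tue: 10:44–15:39 = 4 h 55 min; less 30 min break → 4 h 25 min
Wed: 05:06–09:47 = 4 h 41 min; less 30 min break → 4 h 11 min
Thu: 05:04–16:24 = 11 h 20 min; less 30 min break → 10 h 50 min
Fri: 10:42–22:29 = 11 h 47 min; less 30 min break → 11 h 17 min
Tue reg 4 h 25 min / OT 0 h 0 min; Wed reg 4 h 11 min / OT 0 h 0 min; Thu reg 10 h 0 min / OT 0 h 50 min; Fri reg 10 h 0 min / OT 1 h 17 min.
Totals: regular 28 h 36 min, overtime 2 h 7 min.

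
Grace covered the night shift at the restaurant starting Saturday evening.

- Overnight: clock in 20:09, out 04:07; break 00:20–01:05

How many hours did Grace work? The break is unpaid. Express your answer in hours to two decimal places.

Overnight: 20:09 → midnight = 3 h 51 min; midnight → 04:07 = 4 h 7 min; span 7 h 58 min; less 45 min break → 7 h 13 min

7.22 hours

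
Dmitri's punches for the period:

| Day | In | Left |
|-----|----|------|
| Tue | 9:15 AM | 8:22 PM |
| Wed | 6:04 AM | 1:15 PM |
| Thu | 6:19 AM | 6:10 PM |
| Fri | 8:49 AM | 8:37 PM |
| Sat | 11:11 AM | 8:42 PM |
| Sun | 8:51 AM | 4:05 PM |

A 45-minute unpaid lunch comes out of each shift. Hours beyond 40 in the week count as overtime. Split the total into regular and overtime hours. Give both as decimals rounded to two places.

Regular 40.00 hours, overtime 14.20 hours

Tue: 9:15 AM–8:22 PM = 11 h 7 min; less 45 min break → 10 h 22 min
Wed: 6:04 AM–1:15 PM = 7 h 11 min; less 45 min break → 6 h 26 min
Thu: 6:19 AM–6:10 PM = 11 h 51 min; less 45 min break → 11 h 6 min
Fri: 8:49 AM–8:37 PM = 11 h 48 min; less 45 min break → 11 h 3 min
Sat: 11:11 AM–8:42 PM = 9 h 31 min; less 45 min break → 8 h 46 min
Sun: 8:51 AM–4:05 PM = 7 h 14 min; less 45 min break → 6 h 29 min
Total worked: 54 h 12 min = 54.20 h.
Threshold 40 h → overtime 14 h 12 min, regular 40 h 0 min.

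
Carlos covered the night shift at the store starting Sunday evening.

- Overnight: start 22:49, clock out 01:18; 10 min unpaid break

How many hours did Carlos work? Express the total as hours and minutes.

2 h 19 min

Overnight: 22:49 → midnight = 1 h 11 min; midnight → 01:18 = 1 h 18 min; span 2 h 29 min; less 10 min break → 2 h 19 min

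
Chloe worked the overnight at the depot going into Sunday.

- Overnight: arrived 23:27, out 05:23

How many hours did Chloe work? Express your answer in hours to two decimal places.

Overnight: 23:27 → midnight = 0 h 33 min; midnight → 05:23 = 5 h 23 min; span 5 h 56 min

5.93 hours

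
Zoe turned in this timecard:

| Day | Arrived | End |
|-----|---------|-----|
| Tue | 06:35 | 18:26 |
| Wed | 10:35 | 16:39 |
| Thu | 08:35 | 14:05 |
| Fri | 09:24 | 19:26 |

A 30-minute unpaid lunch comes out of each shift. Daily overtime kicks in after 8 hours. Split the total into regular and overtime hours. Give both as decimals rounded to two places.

Tue: 06:35–18:26 = 11 h 51 min; less 30 min break → 11 h 21 min
Wed: 10:35–16:39 = 6 h 4 min; less 30 min break → 5 h 34 min
Thu: 08:35–14:05 = 5 h 30 min; less 30 min break → 5 h 0 min
Fri: 09:24–19:26 = 10 h 2 min; less 30 min break → 9 h 32 min
Tue reg 8 h 0 min / OT 3 h 21 min; Wed reg 5 h 34 min / OT 0 h 0 min; Thu reg 5 h 0 min / OT 0 h 0 min; Fri reg 8 h 0 min / OT 1 h 32 min.
Totals: regular 26 h 34 min, overtime 4 h 53 min.

Regular 26.57 hours, overtime 4.88 hours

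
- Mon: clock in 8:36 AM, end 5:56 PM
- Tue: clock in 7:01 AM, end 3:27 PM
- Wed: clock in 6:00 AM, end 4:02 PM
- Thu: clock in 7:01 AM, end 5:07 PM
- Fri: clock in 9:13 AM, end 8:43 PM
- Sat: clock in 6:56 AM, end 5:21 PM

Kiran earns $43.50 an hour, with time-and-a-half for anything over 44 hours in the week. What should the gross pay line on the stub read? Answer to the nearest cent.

Mon: 8:36 AM–5:56 PM = 9 h 20 min
Tue: 7:01 AM–3:27 PM = 8 h 26 min
Wed: 6:00 AM–4:02 PM = 10 h 2 min
Thu: 7:01 AM–5:07 PM = 10 h 6 min
Fri: 9:13 AM–8:43 PM = 11 h 30 min
Sat: 6:56 AM–5:21 PM = 10 h 25 min
Total worked: 59 h 49 min = 3589 min.
Regular 44 h 0 min = 2640 min at $43.50/h; overtime 15 h 49 min = 949 min at $65.25/h.
Pay = (2640 × $43.50 + 949 × $65.25) ÷ 60 = $2946.04.

$2946.04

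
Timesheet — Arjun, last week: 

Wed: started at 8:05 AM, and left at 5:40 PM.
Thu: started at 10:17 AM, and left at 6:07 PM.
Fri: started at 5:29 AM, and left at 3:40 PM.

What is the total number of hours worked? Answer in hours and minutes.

Wed: 8:05 AM–5:40 PM = 9 h 35 min
Thu: 10:17 AM–6:07 PM = 7 h 50 min
Fri: 5:29 AM–3:40 PM = 10 h 11 min
Total: 9 h 35 min + 7 h 50 min + 10 h 11 min = 27 h 36 min.

27 h 36 min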